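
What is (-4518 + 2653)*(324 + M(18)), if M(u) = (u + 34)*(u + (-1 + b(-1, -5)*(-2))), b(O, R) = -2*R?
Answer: -313320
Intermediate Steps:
M(u) = (-21 + u)*(34 + u) (M(u) = (u + 34)*(u + (-1 - 2*(-5)*(-2))) = (34 + u)*(u + (-1 + 10*(-2))) = (34 + u)*(u + (-1 - 20)) = (34 + u)*(u - 21) = (34 + u)*(-21 + u) = (-21 + u)*(34 + u))
(-4518 + 2653)*(324 + M(18)) = (-4518 + 2653)*(324 + (-714 + 18**2 + 13*18)) = -1865*(324 + (-714 + 324 + 234)) = -1865*(324 - 156) = -1865*168 = -313320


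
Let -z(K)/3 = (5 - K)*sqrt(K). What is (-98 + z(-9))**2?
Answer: -6272 + 24696*I ≈ -6272.0 + 24696.0*I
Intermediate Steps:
z(K) = -3*sqrt(K)*(5 - K) (z(K) = -3*(5 - K)*sqrt(K) = -3*sqrt(K)*(5 - K))
(-98 + z(-9))**2 = (-98 + 3*sqrt(-9)*(-5 - 9))**2 = (-98 + 3*(3*I)*(-14))**2 = (-98 - 126*I)**2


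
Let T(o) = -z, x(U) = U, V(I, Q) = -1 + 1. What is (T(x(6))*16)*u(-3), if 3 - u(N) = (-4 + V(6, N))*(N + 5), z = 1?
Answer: -176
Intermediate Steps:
V(I, Q) = 0
u(N) = 23 + 4*N (u(N) = 3 - (-4 + 0)*(N + 5) = 3 - (-4)*(5 + N) = 3 - (-20 - 4*N) = 3 + (20 + 4*N) = 23 + 4*N)
T(o) = -1 (T(o) = -1*1 = -1)
(T(x(6))*16)*u(-3) = (-1*16)*(23 + 4*(-3)) = -16*(23 - 12) = -16*11 = -176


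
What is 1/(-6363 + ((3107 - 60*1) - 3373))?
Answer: -1/6689 ≈ -0.00014950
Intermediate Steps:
1/(-6363 + ((3107 - 60*1) - 3373)) = 1/(-6363 + ((3107 - 60) - 3373)) = 1/(-6363 + (3047 - 3373)) = 1/(-6363 - 326) = 1/(-6689) = -1/6689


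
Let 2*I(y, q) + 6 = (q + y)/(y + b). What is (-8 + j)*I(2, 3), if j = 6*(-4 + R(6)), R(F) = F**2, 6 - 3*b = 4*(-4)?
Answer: -3519/7 ≈ -502.71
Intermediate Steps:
b = 22/3 (b = 2 - 4*(-4)/3 = 2 - 1/3*(-16) = 2 + 16/3 = 22/3 ≈ 7.3333)
I(y, q) = -3 + (q + y)/(2*(22/3 + y)) (I(y, q) = -3 + ((q + y)/(y + 22/3))/2 = -3 + ((q + y)/(22/3 + y))/2 = -3 + (q + y)/(2*(22/3 + y)))
j = 192 (j = 6*(-4 + 6**2) = 6*(-4 + 36) = 6*32 = 192)
(-8 + j)*I(2, 3) = (-8 + 192)*(3*(-44 + 3 - 5*2)/(2*(22 + 3*2))) = 184*(3*(-44 + 3 - 10)/(2*(22 + 6))) = 184*((3/2)*(-51)/28) = 184*((3/2)*(1/28)*(-51)) = 184*(-153/56) = -3519/7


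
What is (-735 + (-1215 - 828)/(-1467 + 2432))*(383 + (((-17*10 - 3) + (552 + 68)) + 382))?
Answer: -862117416/965 ≈ -8.9339e+5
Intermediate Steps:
(-735 + (-1215 - 828)/(-1467 + 2432))*(383 + (((-17*10 - 3) + (552 + 68)) + 382)) = (-735 - 2043/965)*(383 + (((-170 - 3) + 620) + 382)) = (-735 - 2043*1/965)*(383 + ((-173 + 620) + 382)) = (-735 - 2043/965)*(383 + (447 + 382)) = -711318*(383 + 829)/965 = -711318/965*1212 = -862117416/965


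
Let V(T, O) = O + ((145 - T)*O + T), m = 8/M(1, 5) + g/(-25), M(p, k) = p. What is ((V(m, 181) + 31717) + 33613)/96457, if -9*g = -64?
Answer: 451836/482285 ≈ 0.93686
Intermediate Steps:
g = 64/9 (g = -⅑*(-64) = 64/9 ≈ 7.1111)
m = 1736/225 (m = 8/1 + (64/9)/(-25) = 8*1 + (64/9)*(-1/25) = 8 - 64/225 = 1736/225 ≈ 7.7156)
V(T, O) = O + T + O*(145 - T) (V(T, O) = O + (O*(145 - T) + T) = O + (T + O*(145 - T)) = O + T + O*(145 - T))
((V(m, 181) + 31717) + 33613)/96457 = (((1736/225 + 146*181 - 1*181*1736/225) + 31717) + 33613)/96457 = (((1736/225 + 26426 - 314216/225) + 31717) + 33613)*(1/96457) = ((125186/5 + 31717) + 33613)*(1/96457) = (283771/5 + 33613)*(1/96457) = (451836/5)*(1/96457) = 451836/482285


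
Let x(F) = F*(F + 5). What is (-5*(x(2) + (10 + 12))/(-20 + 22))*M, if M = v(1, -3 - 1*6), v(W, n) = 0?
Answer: 0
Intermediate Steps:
x(F) = F*(5 + F)
M = 0
(-5*(x(2) + (10 + 12))/(-20 + 22))*M = -5*(2*(5 + 2) + (10 + 12))/(-20 + 22)*0 = -5*(2*7 + 22)/2*0 = -5*(14 + 22)/2*0 = -180/2*0 = -5*18*0 = -90*0 = 0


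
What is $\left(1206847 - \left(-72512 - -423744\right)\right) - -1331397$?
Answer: $2187012$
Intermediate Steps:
$\left(1206847 - \left(-72512 - -423744\right)\right) - -1331397 = \left(1206847 - \left(-72512 + 423744\right)\right) + 1331397 = \left(1206847 - 351232\right) + 1331397 = 855615 + 1331397 = 2187012$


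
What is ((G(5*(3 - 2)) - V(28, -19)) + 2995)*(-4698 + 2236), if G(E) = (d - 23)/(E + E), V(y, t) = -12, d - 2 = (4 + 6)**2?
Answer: -37113419/5 ≈ -7.4227e+6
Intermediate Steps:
d = 102 (d = 2 + (4 + 6)**2 = 2 + 10**2 = 2 + 100 = 102)
G(E) = 79/(2*E) (G(E) = (102 - 23)/(E + E) = 79/((2*E)) = 79*(1/(2*E)) = 79/(2*E))
((G(5*(3 - 2)) - V(28, -19)) + 2995)*(-4698 + 2236) = ((79/(2*((5*(3 - 2)))) - 1*(-12)) + 2995)*(-4698 + 2236) = ((79/(2*((5*1))) + 12) + 2995)*(-2462) = (((79/2)/5 + 12) + 2995)*(-2462) = (((79/2)*(1/5) + 12) + 2995)*(-2462) = ((79/10 + 12) + 2995)*(-2462) = (199/10 + 2995)*(-2462) = (30149/10)*(-2462) = -37113419/5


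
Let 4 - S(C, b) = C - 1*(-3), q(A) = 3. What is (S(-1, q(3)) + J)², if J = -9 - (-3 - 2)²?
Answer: 1024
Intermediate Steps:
J = -34 (J = -9 - 1*(-5)² = -9 - 1*25 = -9 - 25 = -34)
S(C, b) = 1 - C (S(C, b) = 4 - (C - 1*(-3)) = 4 - (C + 3) = 4 - (3 + C) = 4 + (-3 - C) = 1 - C)
(S(-1, q(3)) + J)² = ((1 - 1*(-1)) - 34)² = ((1 + 1) - 34)² = (2 - 34)² = (-32)² = 1024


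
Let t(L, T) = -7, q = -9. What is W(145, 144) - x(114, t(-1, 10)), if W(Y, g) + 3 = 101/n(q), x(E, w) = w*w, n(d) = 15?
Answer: -679/15 ≈ -45.267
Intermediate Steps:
x(E, w) = w²
W(Y, g) = 56/15 (W(Y, g) = -3 + 101/15 = 56/15)
W(145, 144) - x(114, t(-1, 10)) = 56/15 - 1*(-7)² = 56/15 - 1*49 = 56/15 - 49 = -679/15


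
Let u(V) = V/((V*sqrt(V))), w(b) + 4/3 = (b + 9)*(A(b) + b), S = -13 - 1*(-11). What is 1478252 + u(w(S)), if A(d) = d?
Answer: 1478252 - I*sqrt(66)/44 ≈ 1.4783e+6 - 0.18464*I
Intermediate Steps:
S = -2 (S = -13 + 11 = -2)
w(b) = -4/3 + 2*b*(9 + b) (w(b) = -4/3 + (b + 9)*(b + b) = -4/3 + (9 + b)*(2*b) = -4/3 + 2*b*(9 + b))
u(V) = 1/sqrt(V) (u(V) = V/(V**(3/2)) = V/V**(3/2) = 1/sqrt(V))
1478252 + u(w(S)) = 1478252 + 1/sqrt(-4/3 + 2*(-2)**2 + 18*(-2)) = 1478252 + 1/sqrt(-4/3 + 2*4 - 36) = 1478252 + 1/sqrt(-4/3 + 8 - 36) = 1478252 + 1/sqrt(-88/3) = 1478252 - I*sqrt(66)/44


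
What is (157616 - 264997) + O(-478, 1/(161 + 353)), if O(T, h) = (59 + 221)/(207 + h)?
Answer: -11425087099/106399 ≈ -1.0738e+5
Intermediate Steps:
O(T, h) = 280/(207 + h)
(157616 - 264997) + O(-478, 1/(161 + 353)) = (157616 - 264997) + 280/(207 + 1/(161 + 353)) = -107381 + 280/(207 + 1/514) = -107381 + 280/(106399/514) = -107381 + 280*(514/106399) = -107381 + 143920/106399 = -11425087099/106399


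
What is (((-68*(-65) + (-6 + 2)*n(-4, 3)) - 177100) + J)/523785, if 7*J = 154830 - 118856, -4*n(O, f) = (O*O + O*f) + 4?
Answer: -78182/244433 ≈ -0.31985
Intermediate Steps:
n(O, f) = -1 - O²/4 - O*f/4 (n(O, f) = -((O*O + O*f) + 4)/4 = -((O² + O*f) + 4)/4 = -(4 + O² + O*f)/4 = -1 - O²/4 - O*f/4)
J = 35974/7 (J = (154830 - 118856)/7 = (⅐)*35974 = 35974/7 ≈ 5139.1)
(((-68*(-65) + (-6 + 2)*n(-4, 3)) - 177100) + J)/523785 = (((-68*(-65) + (-6 + 2)*(-1 - ¼*(-4)² - ¼*(-4)*3)) - 177100) + 35974/7)/523785 = (((4420 - 4*(-1 - ¼*16 + 3)) - 177100) + 35974/7)*(1/523785) = (((4420 - 4*(-1 - 4 + 3)) - 177100) + 35974/7)*(1/523785) = (((4420 - 4*(-2)) - 177100) + 35974/7)*(1/523785) = (((4420 + 8) - 177100) + 35974/7)*(1/523785) = ((4428 - 177100) + 35974/7)*(1/523785) = (-172672 + 35974/7)*(1/523785) = -1172730/7*1/523785 = -78182/244433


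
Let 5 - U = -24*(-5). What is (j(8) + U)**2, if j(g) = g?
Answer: 11449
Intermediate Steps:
U = -115 (U = 5 - (-24)*(-5) = 5 - 1*120 = 5 - 120 = -115)
(j(8) + U)**2 = (8 - 115)**2 = (-107)**2 = 11449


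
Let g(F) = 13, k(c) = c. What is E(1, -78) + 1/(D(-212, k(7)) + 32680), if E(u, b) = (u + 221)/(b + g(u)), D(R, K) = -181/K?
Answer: -3903391/1142895 ≈ -3.4154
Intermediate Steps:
E(u, b) = (221 + u)/(13 + b) (E(u, b) = (u + 221)/(b + 13) = (221 + u)/(13 + b))
E(1, -78) + 1/(D(-212, k(7)) + 32680) = (221 + 1)/(13 - 78) + 1/(-181/7 + 32680) = 222/(-65) + 1/(-181*1/7 + 32680) = -1/65*222 + 1/(-181/7 + 32680) = -222/65 + 1/(228579/7) = -222/65 + 7/228579 = -3903391/1142895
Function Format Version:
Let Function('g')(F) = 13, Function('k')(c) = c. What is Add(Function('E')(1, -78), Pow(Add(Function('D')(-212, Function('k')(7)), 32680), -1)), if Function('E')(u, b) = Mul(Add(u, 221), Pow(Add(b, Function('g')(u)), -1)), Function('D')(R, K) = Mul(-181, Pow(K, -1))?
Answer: Rational(-3903391, 1142895) ≈ -3.4154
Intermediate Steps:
Function('E')(u, b) = Mul(Pow(Add(13, b), -1), Add(221, u)) (Function('E')(u, b) = Mul(Add(u, 221), Pow(Add(b, 13), -1)) = Mul(Add(221, u), Pow(Add(13, b), -1)) = Mul(Pow(Add(13, b), -1), Add(221, u)))
Add(Function('E')(1, -78), Pow(Add(Function('D')(-212, Function('k')(7)), 32680), -1)) = Add(Mul(Pow(Add(13, -78), -1), Add(221, 1)), Pow(Add(Mul(-181, Pow(7, -1)), 32680), -1)) = Add(Mul(Pow(-65, -1), 222), Pow(Add(Mul(-181, Rational(1, 7)), 32680), -1)) = Add(Mul(Rational(-1, 65), 222), Pow(Add(Rational(-181, 7), 32680), -1)) = Add(Rational(-222, 65), Pow(Rational(228579, 7), -1)) = Add(Rational(-222, 65), Rational(7, 228579)) = Rational(-3903391, 1142895)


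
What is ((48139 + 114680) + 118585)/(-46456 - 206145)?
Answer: -281404/252601 ≈ -1.1140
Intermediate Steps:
((48139 + 114680) + 118585)/(-46456 - 206145) = (162819 + 118585)/(-252601) = 281404*(-1/252601) = -281404/252601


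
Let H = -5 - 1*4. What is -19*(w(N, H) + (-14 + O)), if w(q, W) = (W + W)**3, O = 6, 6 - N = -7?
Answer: 110960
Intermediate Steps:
N = 13 (N = 6 - 1*(-7) = 6 + 7 = 13)
H = -9 (H = -5 - 4 = -9)
w(q, W) = 8*W**3 (w(q, W) = (2*W)**3 = 8*W**3)
-19*(w(N, H) + (-14 + O)) = -19*(8*(-9)**3 + (-14 + 6)) = -19*(8*(-729) - 8) = -19*(-5832 - 8) = -19*(-5840) = 110960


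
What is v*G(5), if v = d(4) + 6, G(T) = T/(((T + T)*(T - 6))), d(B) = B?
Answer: -5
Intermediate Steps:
G(T) = 1/(2*(-6 + T)) (G(T) = T/(((2*T)*(-6 + T))) = T/((2*T*(-6 + T))) = T*(1/(2*T*(-6 + T))) = 1/(2*(-6 + T)))
v = 10 (v = 4 + 6 = 10)
v*G(5) = 10*(1/(2*(-6 + 5))) = 10*((½)/(-1)) = 10*((½)*(-1)) = 10*(-½) = -5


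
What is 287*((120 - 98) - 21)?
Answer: 287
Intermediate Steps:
287*((120 - 98) - 21) = 287*(22 - 21) = 287*1 = 287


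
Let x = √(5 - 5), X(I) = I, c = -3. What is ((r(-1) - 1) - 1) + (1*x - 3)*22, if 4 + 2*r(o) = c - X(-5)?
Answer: -69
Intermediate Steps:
r(o) = -1 (r(o) = -2 + (-3 - 1*(-5))/2 = -2 + (-3 + 5)/2 = -2 + (½)*2 = -2 + 1 = -1)
x = 0 (x = √0 = 0)
((r(-1) - 1) - 1) + (1*x - 3)*22 = ((-1 - 1) - 1) + (1*0 - 3)*22 = (-2 - 1) + (0 - 3)*22 = -3 - 3*22 = -3 - 66 = -69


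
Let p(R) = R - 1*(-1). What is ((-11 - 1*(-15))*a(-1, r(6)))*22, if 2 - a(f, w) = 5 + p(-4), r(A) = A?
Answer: 0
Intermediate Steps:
p(R) = 1 + R (p(R) = R + 1 = 1 + R)
a(f, w) = 0 (a(f, w) = 2 - (5 + (1 - 4)) = 2 - (5 - 3) = 2 - 1*2 = 2 - 2 = 0)
((-11 - 1*(-15))*a(-1, r(6)))*22 = ((-11 - 1*(-15))*0)*22 = ((-11 + 15)*0)*22 = (4*0)*22 = 0*22 = 0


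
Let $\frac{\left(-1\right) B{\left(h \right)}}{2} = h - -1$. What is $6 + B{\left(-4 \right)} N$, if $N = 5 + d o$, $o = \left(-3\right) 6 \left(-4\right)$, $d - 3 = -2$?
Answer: $468$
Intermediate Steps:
$B{\left(h \right)} = -2 - 2 h$ ($B{\left(h \right)} = - 2 \left(h - -1\right) = - 2 \left(h + 1\right) = - 2 \left(1 + h\right) = -2 - 2 h$)
$d = 1$ ($d = 3 - 2 = 1$)
$o = 72$ ($o = \left(-18\right) \left(-4\right) = 72$)
$N = 77$ ($N = 5 + 1 \cdot 72 = 5 + 72 = 77$)
$6 + B{\left(-4 \right)} N = 6 + \left(-2 - -8\right) 77 = 6 + \left(-2 + 8\right) 77 = 6 + 6 \cdot 77 = 6 + 462 = 468$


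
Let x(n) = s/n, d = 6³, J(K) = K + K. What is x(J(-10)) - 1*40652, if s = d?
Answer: -203314/5 ≈ -40663.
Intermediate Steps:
J(K) = 2*K
d = 216
s = 216
x(n) = 216/n
x(J(-10)) - 1*40652 = 216/((2*(-10))) - 1*40652 = 216/(-20) - 40652 = 216*(-1/20) - 40652 = -54/5 - 40652 = -203314/5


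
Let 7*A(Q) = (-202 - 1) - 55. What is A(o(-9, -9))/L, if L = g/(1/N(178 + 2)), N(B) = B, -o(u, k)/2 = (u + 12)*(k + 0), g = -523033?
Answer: 43/109836930 ≈ 3.9149e-7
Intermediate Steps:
o(u, k) = -2*k*(12 + u) (o(u, k) = -2*(u + 12)*(k + 0) = -2*(12 + u)*k = -2*k*(12 + u))
L = -94145940 (L = -523033/(1/(178 + 2)) = -523033/(1/180) = -523033/1/180 = -523033*180 = -94145940)
A(Q) = -258/7 (A(Q) = ((-202 - 1) - 55)/7 = (-203 - 55)/7 = (⅐)*(-258) = -258/7)
A(o(-9, -9))/L = -258/7/(-94145940) = -258/7*(-1/94145940) = 43/109836930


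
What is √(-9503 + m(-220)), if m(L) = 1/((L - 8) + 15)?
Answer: 2*I*√107785455/213 ≈ 97.483*I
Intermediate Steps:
m(L) = 1/(7 + L) (m(L) = 1/((-8 + L) + 15) = 1/(7 + L))
√(-9503 + m(-220)) = √(-9503 + 1/(7 - 220)) = √(-9503 + 1/(-213)) = √(-9503 - 1/213) = √(-2024140/213) = 2*I*√107785455/213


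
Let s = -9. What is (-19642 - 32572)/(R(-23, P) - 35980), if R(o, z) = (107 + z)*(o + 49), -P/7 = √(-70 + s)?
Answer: 433350093/276181000 - 2375737*I*√79/276181000 ≈ 1.5691 - 0.076457*I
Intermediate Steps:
P = -7*I*√79 (P = -7*√(-70 - 9) = -7*I*√79 ≈ -62.217*I)
R(o, z) = (49 + o)*(107 + z) (R(o, z) = (107 + z)*(49 + o) = (49 + o)*(107 + z))
(-19642 - 32572)/(R(-23, P) - 35980) = (-19642 - 32572)/((5243 + 49*(-7*I*√79) + 107*(-23) - (-161)*I*√79) - 35980) = -52214/((5243 - 343*I*√79 - 2461 + 161*I*√79) - 35980) = -52214/((2782 - 182*I*√79) - 35980) = -52214/(-33198 - 182*I*√79)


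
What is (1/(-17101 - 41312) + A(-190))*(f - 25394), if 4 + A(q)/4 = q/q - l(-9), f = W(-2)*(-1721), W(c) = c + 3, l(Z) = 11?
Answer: 88696662835/58413 ≈ 1.5184e+6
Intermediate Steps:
W(c) = 3 + c
f = -1721 (f = (3 - 2)*(-1721) = 1*(-1721) = -1721)
A(q) = -56 (A(q) = -16 + 4*(q/q - 1*11) = -16 + 4*(1 - 11) = -16 + 4*(-10) = -16 - 40 = -56)
(1/(-17101 - 41312) + A(-190))*(f - 25394) = (1/(-17101 - 41312) - 56)*(-1721 - 25394) = (1/(-58413) - 56)*(-27115) = (-1/58413 - 56)*(-27115) = -3271129/58413*(-27115) = 88696662835/58413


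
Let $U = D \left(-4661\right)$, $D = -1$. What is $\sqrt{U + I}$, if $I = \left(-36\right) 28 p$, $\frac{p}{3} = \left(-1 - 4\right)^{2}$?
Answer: $i \sqrt{70939} \approx 266.34 i$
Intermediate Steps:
$p = 75$ ($p = 3 \left(-1 - 4\right)^{2} = 3 \left(-5\right)^{2} = 3 \cdot 25 = 75$)
$I = -75600$ ($I = \left(-36\right) 28 \cdot 75 = \left(-1008\right) 75 = -75600$)
$U = 4661$ ($U = \left(-1\right) \left(-4661\right) = 4661$)
$\sqrt{U + I} = \sqrt{4661 - 75600} = \sqrt{-70939} = i \sqrt{70939}$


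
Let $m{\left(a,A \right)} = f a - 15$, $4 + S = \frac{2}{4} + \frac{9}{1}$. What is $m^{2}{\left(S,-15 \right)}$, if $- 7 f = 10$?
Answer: $\frac{25600}{49} \approx 522.45$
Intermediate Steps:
$S = \frac{11}{2}$ ($S = -4 + \left(\frac{2}{4} + \frac{9}{1}\right) = -4 + \left(2 \cdot \frac{1}{4} + 9 \cdot 1\right) = -4 + \left(\frac{1}{2} + 9\right) = -4 + \frac{19}{2} = \frac{11}{2} \approx 5.5$)
$f = - \frac{10}{7}$ ($f = \left(- \frac{1}{7}\right) 10 = - \frac{10}{7} \approx -1.4286$)
$m{\left(a,A \right)} = -15 - \frac{10 a}{7}$ ($m{\left(a,A \right)} = - \frac{10 a}{7} - 15 = -15 - \frac{10 a}{7}$)
$m^{2}{\left(S,-15 \right)} = \left(-15 - \frac{55}{7}\right)^{2} = \left(- \frac{160}{7}\right)^{2} = \frac{25600}{49}$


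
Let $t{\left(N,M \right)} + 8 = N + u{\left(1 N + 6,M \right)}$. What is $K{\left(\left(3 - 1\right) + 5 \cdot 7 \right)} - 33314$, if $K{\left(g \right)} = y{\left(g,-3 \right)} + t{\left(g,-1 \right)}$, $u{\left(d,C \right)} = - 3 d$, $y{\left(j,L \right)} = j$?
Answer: $-33377$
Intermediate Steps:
$t{\left(N,M \right)} = -26 - 2 N$ ($t{\left(N,M \right)} = -8 + \left(N - 3 \left(1 N + 6\right)\right) = -8 + \left(N - 3 \left(N + 6\right)\right) = -8 + \left(N - 3 \left(6 + N\right)\right) = -8 - \left(18 + 2 N\right) = -26 - 2 N$)
$K{\left(g \right)} = -26 - g$ ($K{\left(g \right)} = g - \left(26 + 2 g\right) = -26 - g$)
$K{\left(\left(3 - 1\right) + 5 \cdot 7 \right)} - 33314 = \left(-26 - \left(\left(3 - 1\right) + 5 \cdot 7\right)\right) - 33314 = \left(-26 - \left(2 + 35\right)\right) - 33314 = \left(-26 - 37\right) - 33314 = -63 - 33314 = -33377$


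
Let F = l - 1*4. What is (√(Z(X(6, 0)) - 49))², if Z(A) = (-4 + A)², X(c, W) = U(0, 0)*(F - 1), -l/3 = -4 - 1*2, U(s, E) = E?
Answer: -33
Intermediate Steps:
l = 18 (l = -3*(-4 - 1*2) = -3*(-4 - 2) = -3*(-6) = 18)
F = 14 (F = 18 - 1*4 = 18 - 4 = 14)
X(c, W) = 0 (X(c, W) = 0*(14 - 1) = 0*13 = 0)
(√(Z(X(6, 0)) - 49))² = (√((-4 + 0)² - 49))² = (√((-4)² - 49))² = (√(16 - 49))² = (√(-33))² = (I*√33)² = -33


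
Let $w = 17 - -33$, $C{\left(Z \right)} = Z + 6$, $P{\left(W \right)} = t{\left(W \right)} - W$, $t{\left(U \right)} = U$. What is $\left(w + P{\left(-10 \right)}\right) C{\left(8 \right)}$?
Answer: $700$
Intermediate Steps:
$P{\left(W \right)} = 0$ ($P{\left(W \right)} = W - W = 0$)
$C{\left(Z \right)} = 6 + Z$
$w = 50$ ($w = 17 + 33 = 50$)
$\left(w + P{\left(-10 \right)}\right) C{\left(8 \right)} = \left(50 + 0\right) \left(6 + 8\right) = 50 \cdot 14 = 700$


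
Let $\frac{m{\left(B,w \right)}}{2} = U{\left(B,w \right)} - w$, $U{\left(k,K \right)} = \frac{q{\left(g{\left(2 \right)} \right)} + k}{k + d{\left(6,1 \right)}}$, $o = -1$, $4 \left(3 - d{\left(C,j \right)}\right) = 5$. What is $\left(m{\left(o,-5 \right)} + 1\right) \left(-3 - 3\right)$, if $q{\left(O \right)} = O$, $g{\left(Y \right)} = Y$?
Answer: $-82$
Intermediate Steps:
$d{\left(C,j \right)} = \frac{7}{4}$ ($d{\left(C,j \right)} = 3 - \frac{5}{4} = \frac{7}{4}$)
$U{\left(k,K \right)} = \frac{2 + k}{\frac{7}{4} + k}$ ($U{\left(k,K \right)} = \frac{2 + k}{k + \frac{7}{4}} = \frac{2 + k}{\frac{7}{4} + k}$)
$m{\left(B,w \right)} = - 2 w + \frac{8 \left(2 + B\right)}{7 + 4 B}$ ($m{\left(B,w \right)} = 2 \left(\frac{4 \left(2 + B\right)}{7 + 4 B} - w\right) = 2 \left(- w + \frac{4 \left(2 + B\right)}{7 + 4 B}\right) = - 2 w + \frac{8 \left(2 + B\right)}{7 + 4 B}$)
$\left(m{\left(o,-5 \right)} + 1\right) \left(-3 - 3\right) = \left(\frac{2 \left(8 + 4 \left(-1\right) - - 5 \left(7 + 4 \left(-1\right)\right)\right)}{7 + 4 \left(-1\right)} + 1\right) \left(-3 - 3\right) = \left(\frac{2 \left(8 - 4 - - 5 \left(7 - 4\right)\right)}{7 - 4} + 1\right) \left(-6\right) = \left(\frac{2 \left(8 - 4 - \left(-5\right) 3\right)}{3} + 1\right) \left(-6\right) = \left(2 \cdot \frac{1}{3} \left(8 - 4 + 15\right) + 1\right) \left(-6\right) = \left(2 \cdot \frac{1}{3} \cdot 19 + 1\right) \left(-6\right) = \left(\frac{38}{3} + 1\right) \left(-6\right) = \frac{41}{3} \left(-6\right) = -82$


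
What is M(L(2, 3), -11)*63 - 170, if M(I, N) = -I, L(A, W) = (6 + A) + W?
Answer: -863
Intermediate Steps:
L(A, W) = 6 + A + W
M(L(2, 3), -11)*63 - 170 = -(6 + 2 + 3)*63 - 170 = -1*11*63 - 170 = -11*63 - 170 = -693 - 170 = -863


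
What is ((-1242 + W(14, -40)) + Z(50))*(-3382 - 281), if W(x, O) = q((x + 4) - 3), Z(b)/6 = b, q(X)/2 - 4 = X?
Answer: 3311352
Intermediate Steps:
q(X) = 8 + 2*X
Z(b) = 6*b
W(x, O) = 10 + 2*x (W(x, O) = 8 + 2*((x + 4) - 3) = 8 + 2*((4 + x) - 3) = 8 + 2*(1 + x) = 8 + (2 + 2*x) = 10 + 2*x)
((-1242 + W(14, -40)) + Z(50))*(-3382 - 281) = ((-1242 + (10 + 2*14)) + 6*50)*(-3382 - 281) = ((-1242 + (10 + 28)) + 300)*(-3663) = ((-1242 + 38) + 300)*(-3663) = (-1204 + 300)*(-3663) = -904*(-3663) = 3311352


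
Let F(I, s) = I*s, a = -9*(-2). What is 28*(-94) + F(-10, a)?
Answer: -2812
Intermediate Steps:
a = 18
28*(-94) + F(-10, a) = 28*(-94) - 10*18 = -2632 - 180 = -2812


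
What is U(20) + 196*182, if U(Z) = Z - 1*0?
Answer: 35692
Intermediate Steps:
U(Z) = Z (U(Z) = Z + 0 = Z)
U(20) + 196*182 = 20 + 196*182 = 20 + 35672 = 35692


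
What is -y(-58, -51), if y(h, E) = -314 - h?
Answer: 256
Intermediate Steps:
-y(-58, -51) = -(-314 - 1*(-58)) = -(-314 + 58) = -1*(-256) = 256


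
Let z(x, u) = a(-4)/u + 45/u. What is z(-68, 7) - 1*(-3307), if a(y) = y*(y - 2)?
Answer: 23218/7 ≈ 3316.9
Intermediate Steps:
a(y) = y*(-2 + y)
z(x, u) = 69/u (z(x, u) = (-4*(-2 - 4))/u + 45/u = (-4*(-6))/u + 45/u = 24/u + 45/u = 69/u)
z(-68, 7) - 1*(-3307) = 69/7 - 1*(-3307) = 69*(⅐) + 3307 = 69/7 + 3307 = 23218/7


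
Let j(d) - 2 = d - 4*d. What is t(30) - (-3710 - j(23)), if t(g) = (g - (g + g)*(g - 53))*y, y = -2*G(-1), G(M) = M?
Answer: 6463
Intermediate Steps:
j(d) = 2 - 3*d (j(d) = 2 + (d - 4*d) = 2 - 3*d)
y = 2 (y = -2*(-1) = 2)
t(g) = 2*g - 4*g*(-53 + g) (t(g) = (g - (g + g)*(g - 53))*2 = (g - 2*g*(-53 + g))*2 = 2*g - 4*g*(-53 + g))
t(30) - (-3710 - j(23)) = 2*30*(107 - 2*30) - (-3710 - (2 - 3*23)) = 2*30*(107 - 60) - (-3710 - (2 - 69)) = 2*30*47 - (-3710 - 1*(-67)) = 2820 - (-3710 + 67) = 2820 - 1*(-3643) = 2820 + 3643 = 6463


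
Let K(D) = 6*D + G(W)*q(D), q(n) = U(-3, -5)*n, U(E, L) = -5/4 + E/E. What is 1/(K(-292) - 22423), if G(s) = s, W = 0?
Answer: -1/24175 ≈ -4.1365e-5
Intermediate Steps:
U(E, L) = -¼ (U(E, L) = -5*¼ + 1 = -5/4 + 1 = -¼)
q(n) = -n/4
K(D) = 6*D (K(D) = 6*D + 0*(-D/4) = 6*D + 0 = 6*D)
1/(K(-292) - 22423) = 1/(6*(-292) - 22423) = 1/(-1752 - 22423) = 1/(-24175) = -1/24175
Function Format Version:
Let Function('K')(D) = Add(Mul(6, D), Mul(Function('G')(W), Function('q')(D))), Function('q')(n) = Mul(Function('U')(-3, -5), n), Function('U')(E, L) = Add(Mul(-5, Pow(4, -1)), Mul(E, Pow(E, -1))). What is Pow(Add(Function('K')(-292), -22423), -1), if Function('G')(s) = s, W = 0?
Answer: Rational(-1, 24175) ≈ -4.1365e-5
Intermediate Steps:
Function('U')(E, L) = Rational(-1, 4) (Function('U')(E, L) = Add(Mul(-5, Rational(1, 4)), 1) = Add(Rational(-5, 4), 1) = Rational(-1, 4))
Function('q')(n) = Mul(Rational(-1, 4), n)
Function('K')(D) = Mul(6, D) (Function('K')(D) = Add(Mul(6, D), Mul(0, Mul(Rational(-1, 4), D))) = Add(Mul(6, D), 0) = Mul(6, D))
Pow(Add(Function('K')(-292), -22423), -1) = Pow(Add(Mul(6, -292), -22423), -1) = Pow(Add(-1752, -22423), -1) = Pow(-24175, -1) = Rational(-1, 24175)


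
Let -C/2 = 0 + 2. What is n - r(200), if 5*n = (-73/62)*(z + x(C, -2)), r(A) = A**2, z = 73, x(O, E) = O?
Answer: -12405037/310 ≈ -40016.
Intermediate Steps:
C = -4 (C = -2*(0 + 2) = -2*2 = -4)
n = -5037/310 (n = ((-73/62)*(73 - 4))/5 = (-73*1/62*69)/5 = (-73/62*69)/5 = (1/5)*(-5037/62) = -5037/310 ≈ -16.248)
n - r(200) = -5037/310 - 1*200**2 = -5037/310 - 1*40000 = -5037/310 - 40000 = -12405037/310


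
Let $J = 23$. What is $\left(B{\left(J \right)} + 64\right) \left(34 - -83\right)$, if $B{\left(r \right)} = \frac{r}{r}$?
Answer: $7605$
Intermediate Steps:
$B{\left(r \right)} = 1$
$\left(B{\left(J \right)} + 64\right) \left(34 - -83\right) = \left(1 + 64\right) \left(34 - -83\right) = 65 \left(34 + 83\right) = 65 \cdot 117 = 7605$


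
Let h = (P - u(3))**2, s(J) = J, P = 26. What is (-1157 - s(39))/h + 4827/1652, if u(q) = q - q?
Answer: 24755/21476 ≈ 1.1527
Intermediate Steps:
u(q) = 0
h = 676 (h = (26 - 1*0)**2 = (26 + 0)**2 = 26**2 = 676)
(-1157 - s(39))/h + 4827/1652 = (-1157 - 1*39)/676 + 4827/1652 = (-1157 - 39)*(1/676) + 4827*(1/1652) = -1196*1/676 + 4827/1652 = -23/13 + 4827/1652 = 24755/21476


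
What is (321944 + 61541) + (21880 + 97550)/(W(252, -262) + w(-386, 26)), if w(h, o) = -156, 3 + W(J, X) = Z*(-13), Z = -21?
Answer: 7306120/19 ≈ 3.8453e+5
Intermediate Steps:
W(J, X) = 270 (W(J, X) = -3 - 21*(-13) = -3 + 273 = 270)
(321944 + 61541) + (21880 + 97550)/(W(252, -262) + w(-386, 26)) = (321944 + 61541) + (21880 + 97550)/(270 - 156) = 383485 + 119430/114 = 383485 + 119430*(1/114) = 383485 + 19905/19 = 7306120/19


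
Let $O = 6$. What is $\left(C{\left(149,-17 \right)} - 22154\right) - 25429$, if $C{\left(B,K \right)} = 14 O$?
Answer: $-47499$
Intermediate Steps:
$C{\left(B,K \right)} = 84$ ($C{\left(B,K \right)} = 14 \cdot 6 = 84$)
$\left(C{\left(149,-17 \right)} - 22154\right) - 25429 = \left(84 - 22154\right) - 25429 = -22070 - 25429 = -47499$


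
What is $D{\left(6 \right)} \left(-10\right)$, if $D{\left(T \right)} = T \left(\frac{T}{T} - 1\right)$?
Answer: $0$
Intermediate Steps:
$D{\left(T \right)} = 0$ ($D{\left(T \right)} = T \left(1 - 1\right) = T 0 = 0$)
$D{\left(6 \right)} \left(-10\right) = 0 \left(-10\right) = 0$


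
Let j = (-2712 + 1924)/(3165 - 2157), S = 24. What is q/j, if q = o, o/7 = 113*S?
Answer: -4783968/197 ≈ -24284.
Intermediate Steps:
o = 18984 (o = 7*(113*24) = 7*2712 = 18984)
q = 18984
j = -197/252 (j = -788/1008 = -788*1/1008 = -197/252 ≈ -0.78175)
q/j = 18984/(-197/252) = 18984*(-252/197) = -4783968/197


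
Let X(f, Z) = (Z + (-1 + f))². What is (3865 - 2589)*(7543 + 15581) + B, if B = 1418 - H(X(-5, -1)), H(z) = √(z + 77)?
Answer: 29507642 - 3*√14 ≈ 2.9508e+7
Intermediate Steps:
X(f, Z) = (-1 + Z + f)²
H(z) = √(77 + z)
B = 1418 - 3*√14 (B = 1418 - √(77 + (-1 - 1 - 5)²) = 1418 - √(77 + (-7)²) = 1418 - √(77 + 49) = 1418 - √126 = 1418 - 3*√14 ≈ 1406.8)
(3865 - 2589)*(7543 + 15581) + B = (3865 - 2589)*(7543 + 15581) + (1418 - 3*√14) = 1276*23124 + (1418 - 3*√14) = 29506224 + (1418 - 3*√14) = 29507642 - 3*√14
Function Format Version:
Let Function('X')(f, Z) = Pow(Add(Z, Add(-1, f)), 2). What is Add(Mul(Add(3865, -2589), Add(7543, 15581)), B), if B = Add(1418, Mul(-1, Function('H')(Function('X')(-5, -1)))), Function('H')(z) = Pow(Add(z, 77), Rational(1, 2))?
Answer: Add(29507642, Mul(-3, Pow(14, Rational(1, 2)))) ≈ 2.9508e+7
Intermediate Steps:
Function('X')(f, Z) = Pow(Add(-1, Z, f), 2)
Function('H')(z) = Pow(Add(77, z), Rational(1, 2))
B = Add(1418, Mul(-3, Pow(14, Rational(1, 2)))) (B = Add(1418, Mul(-1, Pow(Add(77, Pow(Add(-1, -1, -5), 2)), Rational(1, 2)))) = Add(1418, Mul(-1, Pow(Add(77, Pow(-7, 2)), Rational(1, 2)))) = Add(1418, Mul(-1, Pow(Add(77, 49), Rational(1, 2)))) = Add(1418, Mul(-1, Pow(126, Rational(1, 2)))) = Add(1418, Mul(-1, Mul(3, Pow(14, Rational(1, 2))))) = Add(1418, Mul(-3, Pow(14, Rational(1, 2)))) ≈ 1406.8)
Add(Mul(Add(3865, -2589), Add(7543, 15581)), B) = Add(Mul(Add(3865, -2589), Add(7543, 15581)), Add(1418, Mul(-3, Pow(14, Rational(1, 2))))) = Add(Mul(1276, 23124), Add(1418, Mul(-3, Pow(14, Rational(1, 2))))) = Add(29506224, Add(1418, Mul(-3, Pow(14, Rational(1, 2))))) = Add(29507642, Mul(-3, Pow(14, Rational(1, 2))))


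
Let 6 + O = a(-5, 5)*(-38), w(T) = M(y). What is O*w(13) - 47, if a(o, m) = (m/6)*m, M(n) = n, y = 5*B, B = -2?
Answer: 4789/3 ≈ 1596.3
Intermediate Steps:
y = -10 (y = 5*(-2) = -10)
w(T) = -10
a(o, m) = m²/6 (a(o, m) = (m*(⅙))*m = (m/6)*m = m²/6)
O = -493/3 (O = -6 + ((⅙)*5²)*(-38) = -6 + ((⅙)*25)*(-38) = -6 + (25/6)*(-38) = -6 - 475/3 = -493/3 ≈ -164.33)
O*w(13) - 47 = -493/3*(-10) - 47 = 4930/3 - 47 = 4789/3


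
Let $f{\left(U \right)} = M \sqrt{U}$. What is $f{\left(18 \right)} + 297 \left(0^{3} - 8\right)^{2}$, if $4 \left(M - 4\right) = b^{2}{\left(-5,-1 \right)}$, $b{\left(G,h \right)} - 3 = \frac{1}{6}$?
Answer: $19008 + \frac{937 \sqrt{2}}{48} \approx 19036.0$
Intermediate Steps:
$b{\left(G,h \right)} = \frac{19}{6}$ ($b{\left(G,h \right)} = 3 + \frac{1}{6} = \frac{19}{6}$)
$M = \frac{937}{144}$ ($M = 4 + \frac{\left(\frac{19}{6}\right)^{2}}{4} = 4 + \frac{1}{4} \cdot \frac{361}{36} = 4 + \frac{361}{144} = \frac{937}{144} \approx 6.5069$)
$f{\left(U \right)} = \frac{937 \sqrt{U}}{144}$
$f{\left(18 \right)} + 297 \left(0^{3} - 8\right)^{2} = \frac{937 \sqrt{18}}{144} + 297 \left(0^{3} - 8\right)^{2} = \frac{937 \cdot 3 \sqrt{2}}{144} + 297 \left(0 - 8\right)^{2} = \frac{937 \sqrt{2}}{48} + 297 \left(-8\right)^{2} = \frac{937 \sqrt{2}}{48} + 297 \cdot 64 = \frac{937 \sqrt{2}}{48} + 19008 = 19008 + \frac{937 \sqrt{2}}{48}$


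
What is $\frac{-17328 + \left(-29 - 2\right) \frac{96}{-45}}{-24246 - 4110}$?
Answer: $\frac{64732}{106335} \approx 0.60876$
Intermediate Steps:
$\frac{-17328 + \left(-29 - 2\right) \frac{96}{-45}}{-24246 - 4110} = \frac{-17328 - 31 \cdot 96 \left(- \frac{1}{45}\right)}{-28356} = \left(-17328 - - \frac{992}{15}\right) \left(- \frac{1}{28356}\right) = \left(-17328 + \frac{992}{15}\right) \left(- \frac{1}{28356}\right) = \left(- \frac{258928}{15}\right) \left(- \frac{1}{28356}\right) = \frac{64732}{106335}$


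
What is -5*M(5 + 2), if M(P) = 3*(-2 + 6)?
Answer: -60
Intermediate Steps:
M(P) = 12 (M(P) = 3*4 = 12)
-5*M(5 + 2) = -5*12 = -60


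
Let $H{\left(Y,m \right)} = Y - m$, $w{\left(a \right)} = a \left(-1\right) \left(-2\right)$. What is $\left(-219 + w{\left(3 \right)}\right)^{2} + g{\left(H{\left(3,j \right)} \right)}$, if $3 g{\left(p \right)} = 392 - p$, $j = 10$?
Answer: $45502$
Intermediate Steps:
$w{\left(a \right)} = 2 a$ ($w{\left(a \right)} = - a \left(-2\right) = 2 a$)
$g{\left(p \right)} = \frac{392}{3} - \frac{p}{3}$ ($g{\left(p \right)} = \frac{392 - p}{3} = \frac{392}{3} - \frac{p}{3}$)
$\left(-219 + w{\left(3 \right)}\right)^{2} + g{\left(H{\left(3,j \right)} \right)} = \left(-219 + 2 \cdot 3\right)^{2} + \left(\frac{392}{3} - \frac{3 - 10}{3}\right) = \left(-219 + 6\right)^{2} + \left(\frac{392}{3} - \frac{3 - 10}{3}\right) = \left(-213\right)^{2} + \left(\frac{392}{3} - - \frac{7}{3}\right) = 45369 + \left(\frac{392}{3} + \frac{7}{3}\right) = 45369 + 133 = 45502$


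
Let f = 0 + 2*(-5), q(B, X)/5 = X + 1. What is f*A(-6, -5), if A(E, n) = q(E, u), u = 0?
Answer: -50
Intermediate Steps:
q(B, X) = 5 + 5*X (q(B, X) = 5*(X + 1) = 5*(1 + X) = 5 + 5*X)
f = -10 (f = 0 - 10 = -10)
A(E, n) = 5 (A(E, n) = 5 + 5*0 = 5 + 0 = 5)
f*A(-6, -5) = -10*5 = -50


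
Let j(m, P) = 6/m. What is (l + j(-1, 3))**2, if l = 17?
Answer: 121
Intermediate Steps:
(l + j(-1, 3))**2 = (17 + 6/(-1))**2 = (17 + 6*(-1))**2 = (17 - 6)**2 = 11**2 = 121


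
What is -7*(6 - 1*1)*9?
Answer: -315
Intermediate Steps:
-7*(6 - 1*1)*9 = -7*(6 - 1)*9 = -7*5*9 = -35*9 = -315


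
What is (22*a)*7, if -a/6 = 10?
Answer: -9240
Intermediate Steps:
a = -60 (a = -6*10 = -60)
(22*a)*7 = (22*(-60))*7 = -1320*7 = -9240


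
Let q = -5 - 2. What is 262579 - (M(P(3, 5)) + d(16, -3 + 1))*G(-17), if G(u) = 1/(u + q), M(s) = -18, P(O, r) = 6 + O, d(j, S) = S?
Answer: 1575469/6 ≈ 2.6258e+5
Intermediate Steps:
q = -7
G(u) = 1/(-7 + u) (G(u) = 1/(u - 7) = 1/(-7 + u))
262579 - (M(P(3, 5)) + d(16, -3 + 1))*G(-17) = 262579 - (-18 + (-3 + 1))/(-7 - 17) = 262579 - (-18 - 2)/(-24) = 262579 - (-20)*(-1)/24 = 262579 - 1*⅚ = 262579 - ⅚ = 1575469/6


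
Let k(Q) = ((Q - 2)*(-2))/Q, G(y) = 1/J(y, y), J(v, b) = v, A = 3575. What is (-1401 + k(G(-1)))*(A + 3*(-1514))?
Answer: 1360569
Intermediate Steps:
G(y) = 1/y
k(Q) = (4 - 2*Q)/Q (k(Q) = ((-2 + Q)*(-2))/Q = (4 - 2*Q)/Q)
(-1401 + k(G(-1)))*(A + 3*(-1514)) = (-1401 + (-2 + 4/(1/(-1))))*(3575 + 3*(-1514)) = (-1401 + (-2 + 4/(-1)))*(3575 - 4542) = (-1401 + (-2 + 4*(-1)))*(-967) = (-1401 + (-2 - 4))*(-967) = (-1401 - 6)*(-967) = -1407*(-967) = 1360569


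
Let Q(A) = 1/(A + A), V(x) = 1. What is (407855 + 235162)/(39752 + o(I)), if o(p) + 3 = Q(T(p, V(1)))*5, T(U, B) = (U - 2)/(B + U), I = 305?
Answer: 64944717/4014904 ≈ 16.176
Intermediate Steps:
T(U, B) = (-2 + U)/(B + U)
Q(A) = 1/(2*A)
o(p) = -3 + 5*(1 + p)/(2*(-2 + p)) (o(p) = -3 + (1/(2*(((-2 + p)/(1 + p)))))*5 = -3 + (((1 + p)/(-2 + p))/2)*5 = -3 + ((1 + p)/(2*(-2 + p)))*5 = -3 + 5*(1 + p)/(2*(-2 + p)))
(407855 + 235162)/(39752 + o(I)) = (407855 + 235162)/(39752 + (17 - 1*305)/(2*(-2 + 305))) = 643017/(39752 + (½)*(17 - 305)/303) = 643017/(39752 + (½)*(1/303)*(-288)) = 643017/(39752 - 48/101) = 643017/(4014904/101) = 643017*(101/4014904) = 64944717/4014904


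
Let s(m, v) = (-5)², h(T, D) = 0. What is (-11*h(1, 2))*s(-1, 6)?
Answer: 0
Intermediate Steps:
s(m, v) = 25
(-11*h(1, 2))*s(-1, 6) = -11*0*25 = 0*25 = 0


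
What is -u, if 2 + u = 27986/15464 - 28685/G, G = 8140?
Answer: 5844159/1573462 ≈ 3.7142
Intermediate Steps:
u = -5844159/1573462 (u = -2 + (27986/15464 - 28685/8140) = -2 + (27986*(1/15464) - 28685*1/8140) = -2 + (13993/7732 - 5737/1628) = -2 - 2697235/1573462 = -5844159/1573462 ≈ -3.7142)
-u = -1*(-5844159/1573462) = 5844159/1573462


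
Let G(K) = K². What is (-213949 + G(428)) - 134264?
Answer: -165029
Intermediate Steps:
(-213949 + G(428)) - 134264 = (-213949 + 428²) - 134264 = (-213949 + 183184) - 134264 = -30765 - 134264 = -165029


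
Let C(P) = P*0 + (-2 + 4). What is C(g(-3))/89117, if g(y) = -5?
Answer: 2/89117 ≈ 2.2442e-5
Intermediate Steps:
C(P) = 2 (C(P) = 0 + 2 = 2)
C(g(-3))/89117 = 2/89117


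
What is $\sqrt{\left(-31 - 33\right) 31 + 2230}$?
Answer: $\sqrt{246} \approx 15.684$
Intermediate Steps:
$\sqrt{\left(-31 - 33\right) 31 + 2230} = \sqrt{\left(-64\right) 31 + 2230} = \sqrt{-1984 + 2230} = \sqrt{246}$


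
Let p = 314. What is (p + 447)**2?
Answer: 579121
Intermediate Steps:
(p + 447)**2 = (314 + 447)**2 = 761**2 = 579121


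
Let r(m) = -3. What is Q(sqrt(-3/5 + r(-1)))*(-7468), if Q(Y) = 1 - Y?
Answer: -7468 + 22404*I*sqrt(10)/5 ≈ -7468.0 + 14170.0*I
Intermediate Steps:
Q(sqrt(-3/5 + r(-1)))*(-7468) = (1 - sqrt(-3/5 - 3))*(-7468) = (1 - sqrt(-18/5))*(-7468) = (1 - 3*I*sqrt(10)/5)*(-7468) = -7468 + 22404*I*sqrt(10)/5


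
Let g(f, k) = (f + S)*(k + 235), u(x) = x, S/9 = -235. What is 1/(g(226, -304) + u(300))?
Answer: 1/130641 ≈ 7.6546e-6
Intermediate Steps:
S = -2115 (S = 9*(-235) = -2115)
g(f, k) = (-2115 + f)*(235 + k) (g(f, k) = (f - 2115)*(k + 235) = (-2115 + f)*(235 + k))
1/(g(226, -304) + u(300)) = 1/((-497025 - 2115*(-304) + 235*226 + 226*(-304)) + 300) = 1/((-497025 + 642960 + 53110 - 68704) + 300) = 1/(130341 + 300) = 1/130641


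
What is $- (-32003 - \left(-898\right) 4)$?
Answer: $28411$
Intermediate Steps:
$- (-32003 - \left(-898\right) 4) = - (-32003 - -3592) = - (-32003 + 3592) = \left(-1\right) \left(-28411\right) = 28411$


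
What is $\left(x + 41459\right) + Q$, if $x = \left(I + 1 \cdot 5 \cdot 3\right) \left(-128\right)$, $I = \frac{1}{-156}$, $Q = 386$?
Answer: $\frac{1557107}{39} \approx 39926.0$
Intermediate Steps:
$I = - \frac{1}{156} \approx -0.0064103$
$x = - \frac{74848}{39}$ ($x = \left(- \frac{1}{156} + 1 \cdot 5 \cdot 3\right) \left(-128\right) = \left(- \frac{1}{156} + 5 \cdot 3\right) \left(-128\right) = \left(- \frac{1}{156} + 15\right) \left(-128\right) = \frac{2339}{156} \left(-128\right) = - \frac{74848}{39} \approx -1919.2$)
$\left(x + 41459\right) + Q = \left(- \frac{74848}{39} + 41459\right) + 386 = \frac{1542053}{39} + 386 = \frac{1557107}{39}$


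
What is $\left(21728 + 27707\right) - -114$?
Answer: $49549$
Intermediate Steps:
$\left(21728 + 27707\right) - -114 = 49435 + 114 = 49549$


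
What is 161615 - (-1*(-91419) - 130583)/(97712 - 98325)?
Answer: 99030831/613 ≈ 1.6155e+5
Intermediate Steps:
161615 - (-1*(-91419) - 130583)/(97712 - 98325) = 161615 - (91419 - 130583)/(-613) = 161615 - (-39164)*(-1)/613 = 161615 - 1*39164/613 = 161615 - 39164/613 = 99030831/613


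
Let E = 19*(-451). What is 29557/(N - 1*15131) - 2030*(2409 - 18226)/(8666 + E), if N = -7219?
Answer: 717622331471/2167950 ≈ 3.3101e+5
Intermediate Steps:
E = -8569
29557/(N - 1*15131) - 2030*(2409 - 18226)/(8666 + E) = 29557/(-7219 - 1*15131) - 2030*(2409 - 18226)/(8666 - 8569) = 29557/(-7219 - 15131) - 2030/(97/(-15817)) = 29557/(-22350) - 2030/(97*(-1/15817)) = 29557*(-1/22350) - 2030/(-97/15817) = -29557/22350 - 2030*(-15817/97) = -29557/22350 + 32108510/97 = 717622331471/2167950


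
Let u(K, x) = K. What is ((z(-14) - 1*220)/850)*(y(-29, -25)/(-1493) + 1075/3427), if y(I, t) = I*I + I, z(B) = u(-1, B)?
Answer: 15310737/255825550 ≈ 0.059848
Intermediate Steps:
z(B) = -1
y(I, t) = I + I² (y(I, t) = I² + I = I + I²)
((z(-14) - 1*220)/850)*(y(-29, -25)/(-1493) + 1075/3427) = ((-1 - 1*220)/850)*(-29*(1 - 29)/(-1493) + 1075/3427) = ((-1 - 220)*(1/850))*(-29*(-28)*(-1/1493) + 1075*(1/3427)) = (-221*1/850)*(812*(-1/1493) + 1075/3427) = -13*(-812/1493 + 1075/3427)/50 = -13/50*(-1177749/5116511) = 15310737/255825550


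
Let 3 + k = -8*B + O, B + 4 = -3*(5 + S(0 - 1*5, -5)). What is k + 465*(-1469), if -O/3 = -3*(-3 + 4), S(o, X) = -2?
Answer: -682975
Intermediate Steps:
O = 9 (O = -(-9)*(-3 + 4) = -(-9) = -3*(-3) = 9)
B = -13 (B = -4 - 3*(5 - 2) = -4 - 3*3 = -4 - 9 = -13)
k = 110 (k = -3 + (-8*(-13) + 9) = -3 + (104 + 9) = -3 + 113 = 110)
k + 465*(-1469) = 110 + 465*(-1469) = 110 - 683085 = -682975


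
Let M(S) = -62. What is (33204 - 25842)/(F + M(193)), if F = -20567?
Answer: -7362/20629 ≈ -0.35688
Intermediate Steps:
(33204 - 25842)/(F + M(193)) = (33204 - 25842)/(-20567 - 62) = 7362/(-20629) = 7362*(-1/20629) = -7362/20629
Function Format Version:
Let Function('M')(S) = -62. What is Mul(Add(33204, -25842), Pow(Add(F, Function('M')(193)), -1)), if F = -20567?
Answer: Rational(-7362, 20629) ≈ -0.35688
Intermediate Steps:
Mul(Add(33204, -25842), Pow(Add(F, Function('M')(193)), -1)) = Mul(Add(33204, -25842), Pow(Add(-20567, -62), -1)) = Mul(7362, Pow(-20629, -1)) = Mul(7362, Rational(-1, 20629)) = Rational(-7362, 20629)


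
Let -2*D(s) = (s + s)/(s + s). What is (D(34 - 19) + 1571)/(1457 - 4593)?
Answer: -3141/6272 ≈ -0.50080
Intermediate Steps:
D(s) = -1/2 (D(s) = -(s + s)/(2*(s + s)) = -2*s/(2*(2*s)) = -2*s*1/(2*s)/2 = -1/2*1 = -1/2)
(D(34 - 19) + 1571)/(1457 - 4593) = (-1/2 + 1571)/(1457 - 4593) = (3141/2)/(-3136) = (3141/2)*(-1/3136) = -3141/6272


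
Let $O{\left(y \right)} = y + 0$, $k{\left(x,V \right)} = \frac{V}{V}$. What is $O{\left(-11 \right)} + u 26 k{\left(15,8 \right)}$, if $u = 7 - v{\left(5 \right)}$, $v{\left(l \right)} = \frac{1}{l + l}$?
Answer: $\frac{842}{5} \approx 168.4$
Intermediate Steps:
$k{\left(x,V \right)} = 1$
$v{\left(l \right)} = \frac{1}{2 l}$
$O{\left(y \right)} = y$
$u = \frac{69}{10}$ ($u = 7 - \frac{1}{2 \cdot 5} = 7 - \frac{1}{2} \cdot \frac{1}{5} = 7 - \frac{1}{10} = \frac{69}{10} \approx 6.9$)
$O{\left(-11 \right)} + u 26 k{\left(15,8 \right)} = -11 + \frac{69}{10} \cdot 26 \cdot 1 = -11 + \frac{897}{5} \cdot 1 = -11 + \frac{897}{5} = \frac{842}{5}$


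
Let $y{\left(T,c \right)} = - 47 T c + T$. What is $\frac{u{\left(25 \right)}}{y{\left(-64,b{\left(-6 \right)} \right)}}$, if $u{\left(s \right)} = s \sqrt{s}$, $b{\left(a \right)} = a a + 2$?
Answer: $\frac{25}{22848} \approx 0.0010942$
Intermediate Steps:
$b{\left(a \right)} = 2 + a^{2}$ ($b{\left(a \right)} = a^{2} + 2 = 2 + a^{2}$)
$u{\left(s \right)} = s^{\frac{3}{2}}$
$y{\left(T,c \right)} = T - 47 T c$ ($y{\left(T,c \right)} = - 47 T c + T = T - 47 T c$)
$\frac{u{\left(25 \right)}}{y{\left(-64,b{\left(-6 \right)} \right)}} = \frac{25^{\frac{3}{2}}}{\left(-64\right) \left(1 - 47 \left(2 + \left(-6\right)^{2}\right)\right)} = \frac{125}{\left(-64\right) \left(1 - 47 \left(2 + 36\right)\right)} = \frac{125}{\left(-64\right) \left(1 - 1786\right)} = \frac{125}{\left(-64\right) \left(-1785\right)} = \frac{125}{114240} = 125 \cdot \frac{1}{114240} = \frac{25}{22848}$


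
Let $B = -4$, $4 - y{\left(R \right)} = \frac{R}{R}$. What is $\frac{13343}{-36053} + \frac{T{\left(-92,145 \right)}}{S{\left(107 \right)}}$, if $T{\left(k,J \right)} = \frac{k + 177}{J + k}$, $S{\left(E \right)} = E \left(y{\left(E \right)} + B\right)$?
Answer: $- \frac{78732658}{204456563} \approx -0.38508$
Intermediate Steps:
$y{\left(R \right)} = 3$ ($y{\left(R \right)} = 4 - \frac{R}{R} = 4 - 1 = 3$)
$S{\left(E \right)} = - E$ ($S{\left(E \right)} = E \left(3 - 4\right) = E \left(-1\right) = - E$)
$T{\left(k,J \right)} = \frac{177 + k}{J + k}$
$\frac{13343}{-36053} + \frac{T{\left(-92,145 \right)}}{S{\left(107 \right)}} = \frac{13343}{-36053} + \frac{\frac{1}{145 - 92} \left(177 - 92\right)}{\left(-1\right) 107} = 13343 \left(- \frac{1}{36053}\right) + \frac{\frac{1}{53} \cdot 85}{-107} = - \frac{13343}{36053} + \frac{1}{53} \cdot 85 \left(- \frac{1}{107}\right) = - \frac{13343}{36053} + \frac{85}{53} \left(- \frac{1}{107}\right) = - \frac{13343}{36053} - \frac{85}{5671} = - \frac{78732658}{204456563}$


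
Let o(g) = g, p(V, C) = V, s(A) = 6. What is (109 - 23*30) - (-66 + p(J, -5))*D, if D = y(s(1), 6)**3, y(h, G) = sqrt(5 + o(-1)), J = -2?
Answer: -37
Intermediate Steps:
y(h, G) = 2 (y(h, G) = sqrt(5 - 1) = sqrt(4) = 2)
D = 8 (D = 2**3 = 8)
(109 - 23*30) - (-66 + p(J, -5))*D = (109 - 23*30) - (-66 - 2)*8 = (109 - 690) - (-68)*8 = -581 - 1*(-544) = -581 + 544 = -37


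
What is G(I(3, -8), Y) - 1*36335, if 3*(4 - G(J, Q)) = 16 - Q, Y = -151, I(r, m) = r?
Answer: -109160/3 ≈ -36387.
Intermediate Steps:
G(J, Q) = -4/3 + Q/3 (G(J, Q) = 4 - (16 - Q)/3 = 4 + (-16/3 + Q/3) = -4/3 + Q/3)
G(I(3, -8), Y) - 1*36335 = (-4/3 + (⅓)*(-151)) - 1*36335 = (-4/3 - 151/3) - 36335 = -155/3 - 36335 = -109160/3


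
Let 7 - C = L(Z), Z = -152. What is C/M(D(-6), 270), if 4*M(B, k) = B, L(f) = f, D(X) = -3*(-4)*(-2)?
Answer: -53/2 ≈ -26.500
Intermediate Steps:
D(X) = -24 (D(X) = 12*(-2) = -24)
M(B, k) = B/4
C = 159 (C = 7 - 1*(-152) = 7 + 152 = 159)
C/M(D(-6), 270) = 159/(((¼)*(-24))) = 159/(-6) = 159*(-⅙) = -53/2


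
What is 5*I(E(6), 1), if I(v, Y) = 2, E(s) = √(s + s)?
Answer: 10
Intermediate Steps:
E(s) = √2*√s (E(s) = √(2*s) = √2*√s)
5*I(E(6), 1) = 5*2 = 10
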